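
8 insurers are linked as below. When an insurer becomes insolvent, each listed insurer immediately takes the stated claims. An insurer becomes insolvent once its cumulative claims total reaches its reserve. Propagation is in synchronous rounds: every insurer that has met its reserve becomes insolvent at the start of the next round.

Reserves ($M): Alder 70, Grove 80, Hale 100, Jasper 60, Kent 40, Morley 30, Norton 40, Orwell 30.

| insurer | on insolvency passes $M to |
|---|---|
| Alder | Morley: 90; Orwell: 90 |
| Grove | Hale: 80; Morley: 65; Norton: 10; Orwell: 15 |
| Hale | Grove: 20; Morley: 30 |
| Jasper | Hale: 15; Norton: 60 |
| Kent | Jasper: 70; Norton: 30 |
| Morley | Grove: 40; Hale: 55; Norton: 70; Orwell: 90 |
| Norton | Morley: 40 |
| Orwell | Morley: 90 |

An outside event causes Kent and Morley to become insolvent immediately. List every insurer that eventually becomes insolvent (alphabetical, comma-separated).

Round 1 — Kent, Morley become insolvent (initial).
  Grove: +40 → 40 < 80
  Hale: +55 → 55 < 100
  Jasper: +70 → 70 ≥ 60
  Norton: +30+70 → 100 ≥ 40
  Orwell: +90 → 90 ≥ 30
Round 2 — Jasper, Norton, Orwell become insolvent.
  Hale: +15 → 70 < 100
No further insolvencies.

Jasper, Kent, Morley, Norton, Orwell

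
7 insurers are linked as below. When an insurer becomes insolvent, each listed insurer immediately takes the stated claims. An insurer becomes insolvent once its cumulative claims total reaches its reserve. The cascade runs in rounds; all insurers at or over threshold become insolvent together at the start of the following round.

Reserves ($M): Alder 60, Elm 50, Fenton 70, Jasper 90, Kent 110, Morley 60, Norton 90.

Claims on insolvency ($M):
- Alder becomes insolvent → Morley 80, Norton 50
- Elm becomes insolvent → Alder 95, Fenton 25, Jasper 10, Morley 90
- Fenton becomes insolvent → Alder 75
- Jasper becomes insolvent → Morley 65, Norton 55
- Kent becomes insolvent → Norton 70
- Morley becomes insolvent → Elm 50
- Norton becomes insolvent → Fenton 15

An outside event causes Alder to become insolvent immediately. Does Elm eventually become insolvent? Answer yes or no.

Round 1 — Alder becomes insolvent (initial).
  Morley: +80 → 80 ≥ 60
  Norton: +50 → 50 < 90
Round 2 — Morley becomes insolvent.
  Elm: +50 → 50 ≥ 50
Round 3 — Elm becomes insolvent.
  Fenton: +25 → 25 < 70
  Jasper: +10 → 10 < 90
No further insolvencies.

yes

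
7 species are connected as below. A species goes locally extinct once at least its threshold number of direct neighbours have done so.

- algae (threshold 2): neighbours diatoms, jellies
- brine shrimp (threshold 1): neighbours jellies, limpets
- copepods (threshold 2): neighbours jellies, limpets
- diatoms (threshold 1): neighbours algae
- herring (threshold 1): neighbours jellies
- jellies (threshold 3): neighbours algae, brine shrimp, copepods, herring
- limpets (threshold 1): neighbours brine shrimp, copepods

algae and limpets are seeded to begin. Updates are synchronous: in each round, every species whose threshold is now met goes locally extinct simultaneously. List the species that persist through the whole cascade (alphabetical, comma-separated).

copepods, herring, jellies

Round 1 — algae, limpets go locally extinct (initial).
Round 2 — checking thresholds:
  brine shrimp: 1 of 2 neighbours ≥ 1, goes locally extinct.
  copepods: 1 of 2 neighbours < 2, below threshold.
  diatoms: 1 of 1 neighbours ≥ 1, goes locally extinct.
  jellies: 1 of 4 neighbours < 3, below threshold.
Round 3 — no new extinctions; cascade stops.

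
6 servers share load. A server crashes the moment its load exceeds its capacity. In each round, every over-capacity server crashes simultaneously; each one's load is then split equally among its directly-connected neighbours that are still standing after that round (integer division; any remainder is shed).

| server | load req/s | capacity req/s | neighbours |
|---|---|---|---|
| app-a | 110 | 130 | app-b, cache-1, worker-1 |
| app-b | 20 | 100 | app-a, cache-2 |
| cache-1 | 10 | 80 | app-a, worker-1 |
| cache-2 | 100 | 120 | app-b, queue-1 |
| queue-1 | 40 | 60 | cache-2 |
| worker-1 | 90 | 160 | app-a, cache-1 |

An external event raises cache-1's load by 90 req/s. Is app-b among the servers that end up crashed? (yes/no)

Round 1 — cache-1 at 100 > 80. cache-1 crashes.
  cache-1 sheds 100 req/s to app-a, worker-1: 50 each.
    app-a: 110+50 = 160 > 130
    worker-1: 90+50 = 140 ≤ 160
Round 2 — app-a crashes.
  app-a sheds 160 req/s to app-b, worker-1: 80 each.
    app-b: 20+80 = 100 ≤ 100
    worker-1: 140+80 = 220 > 160
Round 3 — worker-1 crashes.
  worker-1 sheds 220 req/s: no online neighbours, lost.
No further crashes.

no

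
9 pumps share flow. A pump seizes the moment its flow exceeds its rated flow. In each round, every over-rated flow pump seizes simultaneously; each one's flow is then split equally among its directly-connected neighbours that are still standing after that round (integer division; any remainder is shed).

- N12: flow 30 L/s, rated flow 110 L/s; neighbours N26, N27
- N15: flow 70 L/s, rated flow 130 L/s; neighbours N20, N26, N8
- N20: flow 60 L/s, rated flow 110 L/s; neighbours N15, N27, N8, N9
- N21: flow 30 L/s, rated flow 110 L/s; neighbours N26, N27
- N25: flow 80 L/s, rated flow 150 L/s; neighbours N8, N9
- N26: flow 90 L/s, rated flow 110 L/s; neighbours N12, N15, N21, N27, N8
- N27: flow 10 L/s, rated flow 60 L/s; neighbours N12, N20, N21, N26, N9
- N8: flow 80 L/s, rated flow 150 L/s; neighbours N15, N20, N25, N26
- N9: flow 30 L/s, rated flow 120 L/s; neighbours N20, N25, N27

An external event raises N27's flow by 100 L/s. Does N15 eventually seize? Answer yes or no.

no

Round 1 — N27 at 110 > 60. N27 seizes.
  N27 sheds 110 L/s to N12, N20, N21, N26, N9: 22 each.
    N12: 30+22 = 52 ≤ 110
    N20: 60+22 = 82 ≤ 110
    N21: 30+22 = 52 ≤ 110
    N26: 90+22 = 112 > 110
    N9: 30+22 = 52 ≤ 120
Round 2 — N26 seizes.
  N26 sheds 112 L/s to N12, N15, N21, N8: 28 each.
    N12: 52+28 = 80 ≤ 110
    N15: 70+28 = 98 ≤ 130
    N21: 52+28 = 80 ≤ 110
    N8: 80+28 = 108 ≤ 150
No further seizures.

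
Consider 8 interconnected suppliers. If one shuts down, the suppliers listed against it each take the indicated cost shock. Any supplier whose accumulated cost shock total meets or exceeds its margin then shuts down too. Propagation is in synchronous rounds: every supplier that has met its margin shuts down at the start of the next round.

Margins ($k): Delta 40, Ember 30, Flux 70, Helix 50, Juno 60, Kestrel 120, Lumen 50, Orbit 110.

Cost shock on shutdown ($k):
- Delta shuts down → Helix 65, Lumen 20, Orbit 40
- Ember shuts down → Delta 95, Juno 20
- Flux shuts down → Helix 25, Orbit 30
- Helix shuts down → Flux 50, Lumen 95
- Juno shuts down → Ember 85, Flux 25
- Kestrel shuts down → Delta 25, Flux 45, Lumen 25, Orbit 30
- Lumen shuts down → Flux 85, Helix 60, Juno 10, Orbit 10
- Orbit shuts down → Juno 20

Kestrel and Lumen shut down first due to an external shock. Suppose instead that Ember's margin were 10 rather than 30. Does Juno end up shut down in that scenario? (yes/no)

With Ember's margin at 10:
Round 1 — Kestrel, Lumen shut down (initial).
  Delta: +25 → 25 < 40
  Flux: +45+85 → 130 ≥ 70
  Helix: +60 → 60 ≥ 50
  Juno: +10 → 10 < 60
  Orbit: +30+10 → 40 < 110
Round 2 — Flux, Helix shut down.
  Orbit: +30 → 70 < 110
No further shutdowns.

no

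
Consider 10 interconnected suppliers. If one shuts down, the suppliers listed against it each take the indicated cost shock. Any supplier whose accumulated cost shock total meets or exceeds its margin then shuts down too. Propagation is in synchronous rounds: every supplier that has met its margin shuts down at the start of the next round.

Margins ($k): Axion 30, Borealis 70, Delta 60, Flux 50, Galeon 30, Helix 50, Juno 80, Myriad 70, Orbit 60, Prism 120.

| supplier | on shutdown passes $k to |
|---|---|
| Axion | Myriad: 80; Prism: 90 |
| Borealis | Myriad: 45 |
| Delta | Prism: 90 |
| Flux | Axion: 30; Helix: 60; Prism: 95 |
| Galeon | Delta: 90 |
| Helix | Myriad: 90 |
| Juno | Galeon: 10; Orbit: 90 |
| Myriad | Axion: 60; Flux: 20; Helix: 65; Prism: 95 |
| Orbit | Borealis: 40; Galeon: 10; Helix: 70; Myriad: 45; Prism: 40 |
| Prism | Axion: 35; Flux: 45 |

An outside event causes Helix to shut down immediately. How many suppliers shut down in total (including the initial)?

5

Round 1 — Helix shuts down (initial).
  Myriad: +90 → 90 ≥ 70
Round 2 — Myriad shuts down.
  Axion: +60 → 60 ≥ 30
  Flux: +20 → 20 < 50
  Prism: +95 → 95 < 120
Round 3 — Axion shuts down.
  Prism: +90 → 185 ≥ 120
Round 4 — Prism shuts down.
  Flux: +45 → 65 ≥ 50
Round 5 — Flux shuts down.
No further shutdowns.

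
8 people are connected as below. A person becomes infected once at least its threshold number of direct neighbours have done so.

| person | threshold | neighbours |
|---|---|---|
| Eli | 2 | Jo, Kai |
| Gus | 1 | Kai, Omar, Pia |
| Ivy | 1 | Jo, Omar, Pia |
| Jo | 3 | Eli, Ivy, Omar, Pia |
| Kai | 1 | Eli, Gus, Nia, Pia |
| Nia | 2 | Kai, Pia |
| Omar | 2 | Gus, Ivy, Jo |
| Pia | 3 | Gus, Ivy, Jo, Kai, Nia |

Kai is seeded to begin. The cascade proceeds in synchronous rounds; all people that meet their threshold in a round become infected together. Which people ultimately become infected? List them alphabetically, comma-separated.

Round 1 — Kai becomes infected (initial).
Round 2 — checking thresholds:
  Eli: 1 of 2 neighbours < 2, not yet.
  Gus: 1 of 3 neighbours ≥ 1, becomes infected.
  Nia: 1 of 2 neighbours < 2, not yet.
  Pia: 1 of 5 neighbours < 3, not yet.
Round 3 — no new infections; cascade stops.

Gus, Kai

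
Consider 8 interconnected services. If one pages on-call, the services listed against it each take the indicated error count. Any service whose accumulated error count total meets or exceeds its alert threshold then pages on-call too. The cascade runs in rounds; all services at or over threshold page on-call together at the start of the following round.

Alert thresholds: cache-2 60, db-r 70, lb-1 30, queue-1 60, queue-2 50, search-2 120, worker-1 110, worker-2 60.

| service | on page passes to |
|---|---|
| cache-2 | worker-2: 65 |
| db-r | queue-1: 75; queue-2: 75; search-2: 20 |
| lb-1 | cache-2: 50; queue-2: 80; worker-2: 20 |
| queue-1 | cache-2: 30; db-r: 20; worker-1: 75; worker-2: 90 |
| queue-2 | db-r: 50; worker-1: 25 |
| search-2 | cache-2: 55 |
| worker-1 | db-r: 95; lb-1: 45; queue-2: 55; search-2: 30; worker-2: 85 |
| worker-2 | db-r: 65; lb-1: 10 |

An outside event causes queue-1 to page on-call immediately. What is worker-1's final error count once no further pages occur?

100

Round 1 — queue-1 pages on-call (initial).
  cache-2: +30 → 30 < 60
  db-r: +20 → 20 < 70
  worker-1: +75 → 75 < 110
  worker-2: +90 → 90 ≥ 60
Round 2 — worker-2 pages on-call.
  db-r: +65 → 85 ≥ 70
  lb-1: +10 → 10 < 30
Round 3 — db-r pages on-call.
  queue-2: +75 → 75 ≥ 50
  search-2: +20 → 20 < 120
Round 4 — queue-2 pages on-call.
  worker-1: +25 → 100 < 110
No further pages.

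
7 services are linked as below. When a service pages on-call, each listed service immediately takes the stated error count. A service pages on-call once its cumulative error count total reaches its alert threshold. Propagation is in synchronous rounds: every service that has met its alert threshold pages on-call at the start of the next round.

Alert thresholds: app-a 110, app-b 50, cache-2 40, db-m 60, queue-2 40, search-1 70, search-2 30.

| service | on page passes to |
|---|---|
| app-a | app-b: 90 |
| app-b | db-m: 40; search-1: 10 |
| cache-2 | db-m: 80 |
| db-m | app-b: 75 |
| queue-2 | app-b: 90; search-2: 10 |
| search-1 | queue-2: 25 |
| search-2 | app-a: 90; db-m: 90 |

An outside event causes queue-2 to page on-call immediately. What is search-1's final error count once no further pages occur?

Round 1 — queue-2 pages on-call (initial).
  app-b: +90 → 90 ≥ 50
  search-2: +10 → 10 < 30
Round 2 — app-b pages on-call.
  db-m: +40 → 40 < 60
  search-1: +10 → 10 < 70
No further pages.

10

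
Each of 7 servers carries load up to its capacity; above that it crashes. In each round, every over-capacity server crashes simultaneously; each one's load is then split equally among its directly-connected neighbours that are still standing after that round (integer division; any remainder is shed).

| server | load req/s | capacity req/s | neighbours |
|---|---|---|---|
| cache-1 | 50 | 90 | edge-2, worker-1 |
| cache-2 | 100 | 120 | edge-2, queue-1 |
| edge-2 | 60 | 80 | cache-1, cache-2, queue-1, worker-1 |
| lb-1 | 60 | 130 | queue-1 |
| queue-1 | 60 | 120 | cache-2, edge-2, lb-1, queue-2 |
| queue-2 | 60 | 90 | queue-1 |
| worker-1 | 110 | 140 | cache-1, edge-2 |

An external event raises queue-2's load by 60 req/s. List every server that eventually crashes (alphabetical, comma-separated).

cache-1, cache-2, edge-2, queue-1, queue-2, worker-1

Round 1 — queue-2 at 120 > 90. queue-2 crashes.
  queue-2 sheds 120 req/s to queue-1: 120 each.
    queue-1: 60+120 = 180 > 120
Round 2 — queue-1 crashes.
  queue-1 sheds 180 req/s to cache-2, edge-2, lb-1: 60 each.
    cache-2: 100+60 = 160 > 120
    edge-2: 60+60 = 120 > 80
    lb-1: 60+60 = 120 ≤ 130
Round 3 — cache-2, edge-2 crash.
  cache-2 sheds 160 req/s: no online neighbours, lost.
  edge-2 sheds 120 req/s to cache-1, worker-1: 60 each.
    cache-1: 50+60 = 110 > 90
    worker-1: 110+60 = 170 > 140
Round 4 — cache-1, worker-1 crash.
  cache-1 sheds 110 req/s: no online neighbours, lost.
  worker-1 sheds 170 req/s: no online neighbours, lost.
No further crashes.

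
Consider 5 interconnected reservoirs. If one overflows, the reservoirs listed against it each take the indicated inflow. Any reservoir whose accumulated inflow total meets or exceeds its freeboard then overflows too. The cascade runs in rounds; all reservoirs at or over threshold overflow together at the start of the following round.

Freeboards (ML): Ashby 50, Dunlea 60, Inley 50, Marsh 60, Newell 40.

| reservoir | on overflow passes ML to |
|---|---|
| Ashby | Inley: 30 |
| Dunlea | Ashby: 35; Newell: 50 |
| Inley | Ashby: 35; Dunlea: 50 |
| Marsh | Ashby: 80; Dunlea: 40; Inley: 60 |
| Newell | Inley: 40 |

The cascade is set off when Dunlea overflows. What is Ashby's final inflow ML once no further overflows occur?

Round 1 — Dunlea overflows (initial).
  Ashby: +35 → 35 < 50
  Newell: +50 → 50 ≥ 40
Round 2 — Newell overflows.
  Inley: +40 → 40 < 50
No further overflows.

35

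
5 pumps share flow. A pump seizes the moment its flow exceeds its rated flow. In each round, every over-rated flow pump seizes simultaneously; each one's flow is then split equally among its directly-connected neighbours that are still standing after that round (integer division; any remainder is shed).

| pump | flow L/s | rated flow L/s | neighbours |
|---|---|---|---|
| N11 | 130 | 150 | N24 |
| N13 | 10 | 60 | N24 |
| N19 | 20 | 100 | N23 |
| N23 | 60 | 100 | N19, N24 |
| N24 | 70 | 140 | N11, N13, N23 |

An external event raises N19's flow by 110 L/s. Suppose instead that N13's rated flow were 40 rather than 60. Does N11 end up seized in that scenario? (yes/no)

With N13's rated flow at 40:
Round 1 — N19 at 130 > 100. N19 seizes.
  N19 sheds 130 L/s to N23: 130 each.
    N23: 60+130 = 190 > 100
Round 2 — N23 seizes.
  N23 sheds 190 L/s to N24: 190 each.
    N24: 70+190 = 260 > 140
Round 3 — N24 seizes.
  N24 sheds 260 L/s to N11, N13: 130 each.
    N11: 130+130 = 260 > 150
    N13: 10+130 = 140 > 40
Round 4 — N11, N13 seize.
  N11 sheds 260 L/s: no online neighbours, lost.
  N13 sheds 140 L/s: no online neighbours, lost.
No further seizures.

yes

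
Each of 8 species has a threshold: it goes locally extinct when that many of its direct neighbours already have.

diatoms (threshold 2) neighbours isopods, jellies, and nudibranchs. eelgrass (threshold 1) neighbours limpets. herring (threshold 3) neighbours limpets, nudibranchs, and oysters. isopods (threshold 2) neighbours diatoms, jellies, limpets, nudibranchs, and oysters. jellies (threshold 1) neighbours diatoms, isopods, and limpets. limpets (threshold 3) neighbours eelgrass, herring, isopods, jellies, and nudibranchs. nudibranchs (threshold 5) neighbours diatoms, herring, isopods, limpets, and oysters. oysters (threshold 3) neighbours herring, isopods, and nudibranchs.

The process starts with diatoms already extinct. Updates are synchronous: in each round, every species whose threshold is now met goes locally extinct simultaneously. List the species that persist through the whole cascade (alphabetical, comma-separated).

Round 1 — diatoms goes locally extinct (initial).
Round 2 — checking thresholds:
  isopods: 1 of 5 neighbours < 2, below threshold.
  jellies: 1 of 3 neighbours ≥ 1, goes locally extinct.
  nudibranchs: 1 of 5 neighbours < 5, below threshold.
Round 3 — checking thresholds:
  isopods: 2 of 5 neighbours ≥ 2, goes locally extinct.
  limpets: 1 of 5 neighbours < 3, below threshold.
  nudibranchs: 1 of 5 neighbours < 5, below threshold.
Round 4 — no new extinctions; cascade stops.

eelgrass, herring, limpets, nudibranchs, oysters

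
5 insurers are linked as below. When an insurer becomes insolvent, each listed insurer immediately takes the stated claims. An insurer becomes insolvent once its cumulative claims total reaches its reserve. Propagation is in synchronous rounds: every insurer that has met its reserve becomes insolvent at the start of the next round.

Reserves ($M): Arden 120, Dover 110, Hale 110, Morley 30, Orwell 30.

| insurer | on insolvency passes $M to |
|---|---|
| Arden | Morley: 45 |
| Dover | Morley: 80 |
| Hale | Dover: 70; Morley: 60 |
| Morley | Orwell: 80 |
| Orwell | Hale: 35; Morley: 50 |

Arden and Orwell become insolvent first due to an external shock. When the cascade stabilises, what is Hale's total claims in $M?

35

Round 1 — Arden, Orwell become insolvent (initial).
  Hale: +35 → 35 < 110
  Morley: +45+50 → 95 ≥ 30
Round 2 — Morley becomes insolvent.
No further insolvencies.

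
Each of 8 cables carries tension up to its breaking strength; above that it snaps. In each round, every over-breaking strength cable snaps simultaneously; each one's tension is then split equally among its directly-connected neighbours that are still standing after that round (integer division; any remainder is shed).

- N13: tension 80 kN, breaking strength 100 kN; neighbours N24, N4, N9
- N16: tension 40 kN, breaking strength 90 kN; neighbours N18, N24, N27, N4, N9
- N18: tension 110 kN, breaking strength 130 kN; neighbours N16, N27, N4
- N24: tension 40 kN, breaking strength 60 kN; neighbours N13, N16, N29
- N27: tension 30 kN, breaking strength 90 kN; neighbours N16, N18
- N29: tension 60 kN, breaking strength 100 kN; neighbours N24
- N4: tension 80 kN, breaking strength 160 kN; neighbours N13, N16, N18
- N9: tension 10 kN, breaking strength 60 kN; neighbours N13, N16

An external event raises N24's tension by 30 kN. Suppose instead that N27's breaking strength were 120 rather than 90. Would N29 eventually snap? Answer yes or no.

With N27's breaking strength at 120:
Round 1 — N24 at 70 > 60. N24 snaps.
  N24 sheds 70 kN to N13, N16, N29: 23 each (1 lost).
    N13: 80+23 = 103 > 100
    N16: 40+23 = 63 ≤ 90
    N29: 60+23 = 83 ≤ 100
Round 2 — N13 snaps.
  N13 sheds 103 kN to N4, N9: 51 each (1 lost).
    N4: 80+51 = 131 ≤ 160
    N9: 10+51 = 61 > 60
Round 3 — N9 snaps.
  N9 sheds 61 kN to N16: 61 each.
    N16: 63+61 = 124 > 90
Round 4 — N16 snaps.
  N16 sheds 124 kN to N18, N27, N4: 41 each (1 lost).
    N18: 110+41 = 151 > 130
    N27: 30+41 = 71 ≤ 120
    N4: 131+41 = 172 > 160
Round 5 — N18, N4 snap.
  N18 sheds 151 kN to N27: 151 each.
    N27: 71+151 = 222 > 120
  N4 sheds 172 kN: no online neighbours, lost.
Round 6 — N27 snaps.
  N27 sheds 222 kN: no online neighbours, lost.
No further breaks.

no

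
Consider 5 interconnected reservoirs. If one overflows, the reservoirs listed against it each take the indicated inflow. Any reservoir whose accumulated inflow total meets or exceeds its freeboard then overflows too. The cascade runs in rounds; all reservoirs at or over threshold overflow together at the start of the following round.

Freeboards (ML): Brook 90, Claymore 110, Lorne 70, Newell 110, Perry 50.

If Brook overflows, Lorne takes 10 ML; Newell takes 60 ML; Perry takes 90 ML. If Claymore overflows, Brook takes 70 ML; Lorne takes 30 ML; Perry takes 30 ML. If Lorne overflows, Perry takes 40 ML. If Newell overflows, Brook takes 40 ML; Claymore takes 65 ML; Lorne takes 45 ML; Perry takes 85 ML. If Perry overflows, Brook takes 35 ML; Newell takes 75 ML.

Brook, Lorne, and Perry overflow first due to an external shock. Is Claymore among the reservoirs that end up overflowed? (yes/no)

Round 1 — Brook, Lorne, Perry overflow (initial).
  Newell: +60+75 → 135 ≥ 110
Round 2 — Newell overflows.
  Claymore: +65 → 65 < 110
No further overflows.

no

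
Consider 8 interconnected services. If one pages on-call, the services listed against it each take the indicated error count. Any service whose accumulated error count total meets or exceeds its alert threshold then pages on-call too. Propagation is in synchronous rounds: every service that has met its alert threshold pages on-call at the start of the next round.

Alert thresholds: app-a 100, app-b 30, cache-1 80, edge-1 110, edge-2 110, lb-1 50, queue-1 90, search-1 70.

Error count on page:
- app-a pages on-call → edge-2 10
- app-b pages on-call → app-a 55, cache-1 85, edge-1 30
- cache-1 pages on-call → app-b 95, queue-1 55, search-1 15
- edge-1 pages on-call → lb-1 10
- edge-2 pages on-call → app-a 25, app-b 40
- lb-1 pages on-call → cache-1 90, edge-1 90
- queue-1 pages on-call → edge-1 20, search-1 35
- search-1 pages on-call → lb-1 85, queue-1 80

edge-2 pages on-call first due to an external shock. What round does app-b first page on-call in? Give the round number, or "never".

2

Round 1 — edge-2 pages on-call (initial).
  app-a: +25 → 25 < 100
  app-b: +40 → 40 ≥ 30
Round 2 — app-b pages on-call.
  app-a: +55 → 80 < 100
  cache-1: +85 → 85 ≥ 80
  edge-1: +30 → 30 < 110
Round 3 — cache-1 pages on-call.
  queue-1: +55 → 55 < 90
  search-1: +15 → 15 < 70
No further pages.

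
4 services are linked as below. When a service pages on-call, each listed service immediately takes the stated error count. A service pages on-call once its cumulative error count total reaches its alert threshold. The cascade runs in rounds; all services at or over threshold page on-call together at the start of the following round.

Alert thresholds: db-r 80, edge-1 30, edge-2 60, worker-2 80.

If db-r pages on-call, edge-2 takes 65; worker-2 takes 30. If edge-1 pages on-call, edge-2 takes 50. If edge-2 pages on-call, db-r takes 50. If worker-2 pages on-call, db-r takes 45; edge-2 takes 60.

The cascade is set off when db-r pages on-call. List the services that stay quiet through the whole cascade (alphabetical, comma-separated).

edge-1, worker-2

Round 1 — db-r pages on-call (initial).
  edge-2: +65 → 65 ≥ 60
  worker-2: +30 → 30 < 80
Round 2 — edge-2 pages on-call.
No further pages.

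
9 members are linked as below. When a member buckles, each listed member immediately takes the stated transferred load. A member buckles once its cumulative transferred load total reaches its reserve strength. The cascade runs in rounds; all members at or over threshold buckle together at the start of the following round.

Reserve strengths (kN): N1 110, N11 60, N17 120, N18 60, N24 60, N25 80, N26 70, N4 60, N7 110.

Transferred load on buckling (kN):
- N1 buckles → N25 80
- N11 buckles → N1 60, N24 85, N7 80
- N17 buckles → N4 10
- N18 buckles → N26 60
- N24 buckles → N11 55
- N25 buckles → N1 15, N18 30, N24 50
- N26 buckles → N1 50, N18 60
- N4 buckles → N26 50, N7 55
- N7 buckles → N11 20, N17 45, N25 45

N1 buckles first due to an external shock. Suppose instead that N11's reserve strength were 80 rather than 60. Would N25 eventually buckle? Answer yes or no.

With N11's reserve strength at 80:
Round 1 — N1 buckles (initial).
  N25: +80 → 80 ≥ 80
Round 2 — N25 buckles.
  N18: +30 → 30 < 60
  N24: +50 → 50 < 60
No further bucklings.

yes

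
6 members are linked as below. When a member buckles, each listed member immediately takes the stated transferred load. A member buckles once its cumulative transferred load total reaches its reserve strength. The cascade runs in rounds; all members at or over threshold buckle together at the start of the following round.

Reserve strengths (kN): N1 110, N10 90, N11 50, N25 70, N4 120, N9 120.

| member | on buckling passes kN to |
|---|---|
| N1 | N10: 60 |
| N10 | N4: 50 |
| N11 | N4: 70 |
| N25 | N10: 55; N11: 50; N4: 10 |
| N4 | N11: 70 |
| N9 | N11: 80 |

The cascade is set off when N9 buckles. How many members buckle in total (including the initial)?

Round 1 — N9 buckles (initial).
  N11: +80 → 80 ≥ 50
Round 2 — N11 buckles.
  N4: +70 → 70 < 120
No further bucklings.

2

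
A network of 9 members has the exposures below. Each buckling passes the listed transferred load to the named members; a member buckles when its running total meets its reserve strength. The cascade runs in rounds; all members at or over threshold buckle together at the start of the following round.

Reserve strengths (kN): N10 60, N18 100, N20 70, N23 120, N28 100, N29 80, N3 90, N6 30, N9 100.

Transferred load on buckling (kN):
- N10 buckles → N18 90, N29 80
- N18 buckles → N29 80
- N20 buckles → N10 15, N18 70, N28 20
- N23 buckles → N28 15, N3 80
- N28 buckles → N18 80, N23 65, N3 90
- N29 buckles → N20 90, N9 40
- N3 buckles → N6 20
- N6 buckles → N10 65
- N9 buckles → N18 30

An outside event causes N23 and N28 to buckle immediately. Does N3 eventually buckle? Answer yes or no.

yes

Round 1 — N23, N28 buckle (initial).
  N18: +80 → 80 < 100
  N3: +80+90 → 170 ≥ 90
Round 2 — N3 buckles.
  N6: +20 → 20 < 30
No further bucklings.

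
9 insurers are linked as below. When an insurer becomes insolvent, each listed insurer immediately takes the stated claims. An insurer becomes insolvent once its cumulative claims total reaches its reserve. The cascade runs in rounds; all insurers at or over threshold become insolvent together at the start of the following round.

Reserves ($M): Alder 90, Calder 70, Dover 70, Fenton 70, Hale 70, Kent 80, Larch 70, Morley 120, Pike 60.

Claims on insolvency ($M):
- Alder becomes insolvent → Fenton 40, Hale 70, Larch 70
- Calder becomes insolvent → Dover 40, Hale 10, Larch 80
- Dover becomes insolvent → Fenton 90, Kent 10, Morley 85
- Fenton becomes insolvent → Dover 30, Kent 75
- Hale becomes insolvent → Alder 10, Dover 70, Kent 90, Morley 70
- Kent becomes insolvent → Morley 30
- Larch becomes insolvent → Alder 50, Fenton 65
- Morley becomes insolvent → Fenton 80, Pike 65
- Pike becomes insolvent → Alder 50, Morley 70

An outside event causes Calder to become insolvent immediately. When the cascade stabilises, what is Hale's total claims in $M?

10

Round 1 — Calder becomes insolvent (initial).
  Dover: +40 → 40 < 70
  Hale: +10 → 10 < 70
  Larch: +80 → 80 ≥ 70
Round 2 — Larch becomes insolvent.
  Alder: +50 → 50 < 90
  Fenton: +65 → 65 < 70
No further insolvencies.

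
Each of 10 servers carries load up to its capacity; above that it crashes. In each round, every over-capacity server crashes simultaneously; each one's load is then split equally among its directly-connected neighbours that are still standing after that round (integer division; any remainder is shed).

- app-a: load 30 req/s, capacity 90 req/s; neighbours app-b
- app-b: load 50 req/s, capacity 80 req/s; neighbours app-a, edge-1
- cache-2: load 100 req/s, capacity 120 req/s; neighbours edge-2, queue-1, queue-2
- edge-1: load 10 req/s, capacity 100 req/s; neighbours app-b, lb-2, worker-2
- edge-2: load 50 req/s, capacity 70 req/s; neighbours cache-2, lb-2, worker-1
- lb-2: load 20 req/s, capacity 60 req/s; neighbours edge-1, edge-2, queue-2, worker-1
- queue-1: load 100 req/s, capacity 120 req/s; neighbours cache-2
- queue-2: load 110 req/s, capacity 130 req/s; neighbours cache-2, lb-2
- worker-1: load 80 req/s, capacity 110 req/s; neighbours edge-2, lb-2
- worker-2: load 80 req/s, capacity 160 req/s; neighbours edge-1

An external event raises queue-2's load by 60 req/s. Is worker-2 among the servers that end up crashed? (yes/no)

Round 1 — queue-2 at 170 > 130. queue-2 crashes.
  queue-2 sheds 170 req/s to cache-2, lb-2: 85 each.
    cache-2: 100+85 = 185 > 120
    lb-2: 20+85 = 105 > 60
Round 2 — cache-2, lb-2 crash.
  cache-2 sheds 185 req/s to edge-2, queue-1: 92 each (1 lost).
    edge-2: 50+92 = 142 > 70
    queue-1: 100+92 = 192 > 120
  lb-2 sheds 105 req/s to edge-1, edge-2, worker-1: 35 each.
    edge-1: 10+35 = 45 ≤ 100
    edge-2: 142+35 = 177 > 70
    worker-1: 80+35 = 115 > 110
Round 3 — edge-2, queue-1, worker-1 crash.
  edge-2 sheds 177 req/s: no online neighbours, lost.
  queue-1 sheds 192 req/s: no online neighbours, lost.
  worker-1 sheds 115 req/s: no online neighbours, lost.
No further crashes.

no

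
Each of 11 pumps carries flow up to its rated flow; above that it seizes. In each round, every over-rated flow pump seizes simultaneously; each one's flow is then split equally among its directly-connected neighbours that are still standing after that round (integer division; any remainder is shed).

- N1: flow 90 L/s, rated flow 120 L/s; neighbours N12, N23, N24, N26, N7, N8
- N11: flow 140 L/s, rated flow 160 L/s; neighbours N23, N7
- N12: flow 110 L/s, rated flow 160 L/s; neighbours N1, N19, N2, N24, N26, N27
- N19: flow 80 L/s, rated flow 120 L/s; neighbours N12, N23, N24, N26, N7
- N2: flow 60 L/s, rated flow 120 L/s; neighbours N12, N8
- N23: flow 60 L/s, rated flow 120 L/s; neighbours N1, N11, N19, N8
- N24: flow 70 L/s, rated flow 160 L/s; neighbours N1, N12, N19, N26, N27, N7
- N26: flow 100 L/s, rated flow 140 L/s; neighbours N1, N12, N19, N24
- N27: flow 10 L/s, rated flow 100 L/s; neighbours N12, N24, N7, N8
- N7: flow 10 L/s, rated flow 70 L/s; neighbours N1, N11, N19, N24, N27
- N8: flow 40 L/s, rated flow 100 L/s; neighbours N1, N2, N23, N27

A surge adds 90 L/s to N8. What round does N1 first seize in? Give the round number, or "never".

2

Round 1 — N8 at 130 > 100. N8 seizes.
  N8 sheds 130 L/s to N1, N2, N23, N27: 32 each (2 lost).
    N1: 90+32 = 122 > 120
    N2: 60+32 = 92 ≤ 120
    N23: 60+32 = 92 ≤ 120
    N27: 10+32 = 42 ≤ 100
Round 2 — N1 seizes.
  N1 sheds 122 L/s to N12, N23, N24, N26, N7: 24 each (2 lost).
    N12: 110+24 = 134 ≤ 160
    N23: 92+24 = 116 ≤ 120
    N24: 70+24 = 94 ≤ 160
    N26: 100+24 = 124 ≤ 140
    N7: 10+24 = 34 ≤ 70
No further seizures.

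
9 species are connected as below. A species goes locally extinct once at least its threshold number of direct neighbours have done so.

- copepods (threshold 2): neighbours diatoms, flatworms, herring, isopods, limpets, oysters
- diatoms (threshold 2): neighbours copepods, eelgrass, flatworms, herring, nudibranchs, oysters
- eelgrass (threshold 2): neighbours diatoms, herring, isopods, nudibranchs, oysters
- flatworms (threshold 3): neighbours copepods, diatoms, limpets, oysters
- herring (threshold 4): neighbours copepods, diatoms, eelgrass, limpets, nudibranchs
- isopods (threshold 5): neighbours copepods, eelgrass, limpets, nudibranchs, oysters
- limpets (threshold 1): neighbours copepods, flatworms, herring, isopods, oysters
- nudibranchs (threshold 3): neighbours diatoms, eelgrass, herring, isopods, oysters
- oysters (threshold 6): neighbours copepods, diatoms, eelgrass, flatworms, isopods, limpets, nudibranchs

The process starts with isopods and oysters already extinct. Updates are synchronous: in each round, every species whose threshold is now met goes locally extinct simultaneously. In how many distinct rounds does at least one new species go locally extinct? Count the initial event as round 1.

4

Round 1 — isopods, oysters go locally extinct (initial).
Round 2 — checking thresholds:
  copepods: 2 of 6 neighbours ≥ 2, goes locally extinct.
  diatoms: 1 of 6 neighbours < 2, holds.
  eelgrass: 2 of 5 neighbours ≥ 2, goes locally extinct.
  flatworms: 1 of 4 neighbours < 3, holds.
  limpets: 2 of 5 neighbours ≥ 1, goes locally extinct.
  nudibranchs: 2 of 5 neighbours < 3, holds.
Round 3 — checking thresholds:
  diatoms: 3 of 6 neighbours ≥ 2, goes locally extinct.
  flatworms: 3 of 4 neighbours ≥ 3, goes locally extinct.
  herring: 3 of 5 neighbours < 4, holds.
  nudibranchs: 3 of 5 neighbours ≥ 3, goes locally extinct.
Round 4 — checking thresholds:
  herring: 5 of 5 neighbours ≥ 4, goes locally extinct.
Round 5 — no new extinctions; cascade stops.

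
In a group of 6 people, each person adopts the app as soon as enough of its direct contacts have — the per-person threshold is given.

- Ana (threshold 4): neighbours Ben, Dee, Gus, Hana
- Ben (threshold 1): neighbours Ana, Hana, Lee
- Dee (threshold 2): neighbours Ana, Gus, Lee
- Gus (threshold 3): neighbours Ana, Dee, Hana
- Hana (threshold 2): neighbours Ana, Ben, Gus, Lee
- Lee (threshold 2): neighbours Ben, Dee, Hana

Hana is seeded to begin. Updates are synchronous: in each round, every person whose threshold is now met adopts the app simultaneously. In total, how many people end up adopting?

Round 1 — Hana adopts the app (initial).
Round 2 — checking thresholds:
  Ana: 1 of 4 neighbours < 4, below threshold.
  Ben: 1 of 3 neighbours ≥ 1, adopts the app.
  Gus: 1 of 3 neighbours < 3, below threshold.
  Lee: 1 of 3 neighbours < 2, below threshold.
Round 3 — checking thresholds:
  Ana: 2 of 4 neighbours < 4, below threshold.
  Gus: 1 of 3 neighbours < 3, below threshold.
  Lee: 2 of 3 neighbours ≥ 2, adopts the app.
Round 4 — no new adoptions; cascade stops.

3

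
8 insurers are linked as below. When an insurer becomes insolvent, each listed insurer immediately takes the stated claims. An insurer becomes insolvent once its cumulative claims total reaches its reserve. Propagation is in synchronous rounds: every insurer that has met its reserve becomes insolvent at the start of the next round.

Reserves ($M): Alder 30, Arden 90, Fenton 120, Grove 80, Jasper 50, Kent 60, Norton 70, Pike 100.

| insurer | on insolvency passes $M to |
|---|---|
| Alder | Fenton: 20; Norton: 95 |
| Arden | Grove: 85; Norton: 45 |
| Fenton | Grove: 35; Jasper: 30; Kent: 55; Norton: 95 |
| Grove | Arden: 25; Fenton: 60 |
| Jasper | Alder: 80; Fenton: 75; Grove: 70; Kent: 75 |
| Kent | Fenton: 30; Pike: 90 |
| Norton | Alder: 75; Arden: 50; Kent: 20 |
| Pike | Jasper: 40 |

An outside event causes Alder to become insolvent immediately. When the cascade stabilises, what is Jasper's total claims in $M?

0

Round 1 — Alder becomes insolvent (initial).
  Fenton: +20 → 20 < 120
  Norton: +95 → 95 ≥ 70
Round 2 — Norton becomes insolvent.
  Arden: +50 → 50 < 90
  Kent: +20 → 20 < 60
No further insolvencies.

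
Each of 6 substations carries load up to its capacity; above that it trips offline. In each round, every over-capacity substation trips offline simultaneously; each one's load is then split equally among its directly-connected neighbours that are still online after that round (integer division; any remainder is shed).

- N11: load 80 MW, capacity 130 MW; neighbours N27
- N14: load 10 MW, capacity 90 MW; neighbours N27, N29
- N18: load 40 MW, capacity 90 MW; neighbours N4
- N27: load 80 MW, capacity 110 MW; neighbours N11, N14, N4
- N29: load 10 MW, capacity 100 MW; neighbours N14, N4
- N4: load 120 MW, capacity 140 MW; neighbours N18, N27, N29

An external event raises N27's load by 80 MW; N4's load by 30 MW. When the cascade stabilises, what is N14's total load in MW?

90

Round 1 — N27 at 160 > 110; N4 at 150 > 140. N27, N4 trip offline.
  N27 sheds 160 MW to N11, N14: 80 each.
    N11: 80+80 = 160 > 130
    N14: 10+80 = 90 ≤ 90
  N4 sheds 150 MW to N18, N29: 75 each.
    N18: 40+75 = 115 > 90
    N29: 10+75 = 85 ≤ 100
Round 2 — N11, N18 trip offline.
  N11 sheds 160 MW: no online neighbours, lost.
  N18 sheds 115 MW: no online neighbours, lost.
No further trips.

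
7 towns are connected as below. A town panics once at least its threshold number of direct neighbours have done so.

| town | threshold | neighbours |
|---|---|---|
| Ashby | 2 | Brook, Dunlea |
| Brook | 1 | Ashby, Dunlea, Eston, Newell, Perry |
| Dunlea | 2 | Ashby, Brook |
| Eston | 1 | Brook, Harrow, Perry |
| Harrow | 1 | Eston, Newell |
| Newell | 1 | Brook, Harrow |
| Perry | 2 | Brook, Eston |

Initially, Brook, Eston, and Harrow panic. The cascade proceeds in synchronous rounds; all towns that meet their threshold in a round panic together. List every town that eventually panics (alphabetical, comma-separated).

Brook, Eston, Harrow, Newell, Perry

Round 1 — Brook, Eston, Harrow panic (initial).
Round 2 — checking thresholds:
  Ashby: 1 of 2 neighbours < 2, not yet.
  Dunlea: 1 of 2 neighbours < 2, not yet.
  Newell: 2 of 2 neighbours ≥ 1, panics.
  Perry: 2 of 2 neighbours ≥ 2, panics.
Round 3 — no new panics; cascade stops.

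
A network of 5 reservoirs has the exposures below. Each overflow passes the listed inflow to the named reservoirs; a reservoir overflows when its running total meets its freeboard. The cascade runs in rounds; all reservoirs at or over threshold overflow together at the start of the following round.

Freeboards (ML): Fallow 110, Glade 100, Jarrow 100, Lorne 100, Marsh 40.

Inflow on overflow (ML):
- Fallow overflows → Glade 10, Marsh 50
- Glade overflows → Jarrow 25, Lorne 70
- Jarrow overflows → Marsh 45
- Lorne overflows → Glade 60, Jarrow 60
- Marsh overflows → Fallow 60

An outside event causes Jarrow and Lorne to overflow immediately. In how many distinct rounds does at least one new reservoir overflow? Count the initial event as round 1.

2

Round 1 — Jarrow, Lorne overflow (initial).
  Glade: +60 → 60 < 100
  Marsh: +45 → 45 ≥ 40
Round 2 — Marsh overflows.
  Fallow: +60 → 60 < 110
No further overflows.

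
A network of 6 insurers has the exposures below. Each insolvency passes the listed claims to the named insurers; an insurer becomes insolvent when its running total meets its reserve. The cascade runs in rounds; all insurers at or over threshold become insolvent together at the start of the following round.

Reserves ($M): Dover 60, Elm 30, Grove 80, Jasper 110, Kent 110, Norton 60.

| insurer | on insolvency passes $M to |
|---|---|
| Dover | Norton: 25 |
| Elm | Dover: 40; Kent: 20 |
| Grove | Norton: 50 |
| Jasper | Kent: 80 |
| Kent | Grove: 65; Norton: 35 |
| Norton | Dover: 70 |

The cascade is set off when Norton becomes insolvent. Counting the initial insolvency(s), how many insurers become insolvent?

2

Round 1 — Norton becomes insolvent (initial).
  Dover: +70 → 70 ≥ 60
Round 2 — Dover becomes insolvent.
No further insolvencies.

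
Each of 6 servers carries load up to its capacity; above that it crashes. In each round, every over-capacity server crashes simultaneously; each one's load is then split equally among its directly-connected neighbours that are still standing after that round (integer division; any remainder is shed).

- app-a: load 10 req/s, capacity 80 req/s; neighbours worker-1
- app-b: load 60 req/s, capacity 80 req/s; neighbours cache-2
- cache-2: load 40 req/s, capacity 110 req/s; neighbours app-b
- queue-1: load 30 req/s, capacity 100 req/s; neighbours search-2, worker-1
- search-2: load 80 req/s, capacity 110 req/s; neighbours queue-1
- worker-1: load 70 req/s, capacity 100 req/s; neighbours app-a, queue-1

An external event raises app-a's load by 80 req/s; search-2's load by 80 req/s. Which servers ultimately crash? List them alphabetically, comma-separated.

app-a, queue-1, search-2, worker-1

Round 1 — app-a at 90 > 80; search-2 at 160 > 110. app-a, search-2 crash.
  app-a sheds 90 req/s to worker-1: 90 each.
    worker-1: 70+90 = 160 > 100
  search-2 sheds 160 req/s to queue-1: 160 each.
    queue-1: 30+160 = 190 > 100
Round 2 — queue-1, worker-1 crash.
  queue-1 sheds 190 req/s: no online neighbours, lost.
  worker-1 sheds 160 req/s: no online neighbours, lost.
No further crashes.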